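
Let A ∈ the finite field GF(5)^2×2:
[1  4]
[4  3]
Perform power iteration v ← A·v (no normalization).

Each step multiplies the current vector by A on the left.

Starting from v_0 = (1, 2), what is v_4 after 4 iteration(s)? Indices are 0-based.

v_0 = (1, 2).
v_1 = A·v_0 = (4, 0).
v_2 = A·v_1 = (4, 1).
v_3 = A·v_2 = (3, 4).
v_4 = A·v_3 = (4, 4).

v_4 = (4, 4)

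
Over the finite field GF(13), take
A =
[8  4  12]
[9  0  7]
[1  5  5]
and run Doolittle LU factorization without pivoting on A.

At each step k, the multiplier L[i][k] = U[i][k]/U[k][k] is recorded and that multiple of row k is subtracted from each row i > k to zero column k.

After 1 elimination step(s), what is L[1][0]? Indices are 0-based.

L[1][0] = 6

[col 0] pivot 8
  R1 -= 6*R0 → (0, 2, 0)  (L[1][0] := 6)
  R2 -= 5*R0 → (0, 11, 10)  (L[2][0] := 5)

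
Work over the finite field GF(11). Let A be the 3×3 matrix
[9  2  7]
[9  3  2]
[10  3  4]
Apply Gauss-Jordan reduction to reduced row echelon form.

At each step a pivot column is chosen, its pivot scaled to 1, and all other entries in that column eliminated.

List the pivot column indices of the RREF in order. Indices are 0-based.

pivot(0,0)=9: scale R0 → (1, 10, 2)
  clear (1,0): R1 −= (9)R0 → (0, 1, 6)
  clear (2,0): R2 −= (10)R0 → (0, 2, 6)
pivot(1,1)=1: scale R1 → (0, 1, 6)
  clear (0,1): R0 −= (10)R1 → (1, 0, 8)
  clear (2,1): R2 −= (2)R1 → (0, 0, 5)
pivot(2,2)=5: scale R2 → (0, 0, 1)
  clear (0,2): R0 −= (8)R2 → (1, 0, 0)
  clear (1,2): R1 −= (6)R2 → (0, 1, 0)

pivot columns: 0, 1, 2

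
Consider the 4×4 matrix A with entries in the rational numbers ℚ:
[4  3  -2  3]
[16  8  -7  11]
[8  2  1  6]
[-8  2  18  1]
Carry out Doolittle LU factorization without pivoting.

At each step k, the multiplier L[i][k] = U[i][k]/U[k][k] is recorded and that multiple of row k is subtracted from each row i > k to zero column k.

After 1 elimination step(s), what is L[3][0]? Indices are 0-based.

L[3][0] = -2

[col 0] pivot 4
  R1 -= 4*R0 → (0, -4, 1, -1)  (L[1][0] := 4)
  R2 -= 2*R0 → (0, -4, 5, 0)  (L[2][0] := 2)
  R3 -= -2*R0 → (0, 8, 14, 7)  (L[3][0] := -2)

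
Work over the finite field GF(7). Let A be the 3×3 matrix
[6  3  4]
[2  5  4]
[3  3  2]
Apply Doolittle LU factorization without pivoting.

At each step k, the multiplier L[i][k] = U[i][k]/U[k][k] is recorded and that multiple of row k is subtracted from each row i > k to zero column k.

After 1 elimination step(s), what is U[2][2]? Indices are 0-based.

U[2][2] = 0

Step 1: pivot at (0,0) is 6.
  row1 ← row1 − (5)·row0  ⇒  L[1][0]=5, U row1=(0, 4, 5)
  row2 ← row2 − (4)·row0  ⇒  L[2][0]=4, U row2=(0, 5, 0)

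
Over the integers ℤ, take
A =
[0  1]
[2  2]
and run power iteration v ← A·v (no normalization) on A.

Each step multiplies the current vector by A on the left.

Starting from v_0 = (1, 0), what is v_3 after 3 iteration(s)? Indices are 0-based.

v_3 = (4, 12)

v_0 = (1, 0).
v_1 = A·v_0 = (0, 2).
v_2 = A·v_1 = (2, 4).
v_3 = A·v_2 = (4, 12).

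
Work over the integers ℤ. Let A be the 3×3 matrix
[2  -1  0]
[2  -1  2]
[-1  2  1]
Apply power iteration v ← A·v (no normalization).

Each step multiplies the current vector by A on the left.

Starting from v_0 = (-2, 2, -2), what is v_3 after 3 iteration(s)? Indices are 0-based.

v_0 = (-2, 2, -2).
v_1 = A·v_0 = (-6, -10, 4).
v_2 = A·v_1 = (-2, 6, -10).
v_3 = A·v_2 = (-10, -30, 4).

v_3 = (-10, -30, 4)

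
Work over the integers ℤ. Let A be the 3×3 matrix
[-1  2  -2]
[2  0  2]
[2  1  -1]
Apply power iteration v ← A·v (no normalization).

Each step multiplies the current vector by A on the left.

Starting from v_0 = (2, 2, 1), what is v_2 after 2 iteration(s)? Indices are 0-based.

v_2 = (2, 10, 1)

v_0 = (2, 2, 1).
v_1 = A·v_0 = (0, 6, 5).
v_2 = A·v_1 = (2, 10, 1).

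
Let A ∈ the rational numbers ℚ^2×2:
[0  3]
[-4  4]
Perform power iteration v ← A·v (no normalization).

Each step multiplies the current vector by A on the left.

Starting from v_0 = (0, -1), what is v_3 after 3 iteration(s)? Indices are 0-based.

v_3 = (-12, 32)

v_0 = (0, -1).
v_1 = A·v_0 = (-3, -4).
v_2 = A·v_1 = (-12, -4).
v_3 = A·v_2 = (-12, 32).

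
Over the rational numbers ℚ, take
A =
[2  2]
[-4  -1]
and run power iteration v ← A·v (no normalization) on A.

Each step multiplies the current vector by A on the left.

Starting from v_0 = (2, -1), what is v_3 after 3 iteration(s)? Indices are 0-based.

v_3 = (-22, 41)

v_0 = (2, -1).
v_1 = A·v_0 = (2, -7).
v_2 = A·v_1 = (-10, -1).
v_3 = A·v_2 = (-22, 41).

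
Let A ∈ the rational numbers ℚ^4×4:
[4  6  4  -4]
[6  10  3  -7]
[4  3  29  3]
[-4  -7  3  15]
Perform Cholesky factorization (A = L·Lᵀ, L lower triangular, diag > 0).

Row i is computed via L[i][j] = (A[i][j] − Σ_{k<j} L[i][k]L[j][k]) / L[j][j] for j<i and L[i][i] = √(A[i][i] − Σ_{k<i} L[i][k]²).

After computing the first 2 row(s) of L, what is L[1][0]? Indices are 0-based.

L[1][0] = 3

Step 1: L[0][0] = √(4) = 2.
  L[1][0] = (6) / L[0][0] = 3.
Step 2: L[1][1] = √(1) = 1.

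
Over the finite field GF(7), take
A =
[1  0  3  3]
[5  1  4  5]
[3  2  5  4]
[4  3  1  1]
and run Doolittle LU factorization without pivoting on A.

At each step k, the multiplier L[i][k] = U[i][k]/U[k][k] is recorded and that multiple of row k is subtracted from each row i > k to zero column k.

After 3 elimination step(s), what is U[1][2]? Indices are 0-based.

U[1][2] = 3

Step 1: pivot at (0,0) is 1.
  row1 ← row1 − (5)·row0  ⇒  L[1][0]=5, U row1=(0, 1, 3, 4)
  row2 ← row2 − (3)·row0  ⇒  L[2][0]=3, U row2=(0, 2, 3, 2)
  row3 ← row3 − (4)·row0  ⇒  L[3][0]=4, U row3=(0, 3, 3, 3)
Step 2: pivot at (1,1) is 1.
  row2 ← row2 − (2)·row1  ⇒  L[2][1]=2, U row2=(0, 0, 4, 1)
  row3 ← row3 − (3)·row1  ⇒  L[3][1]=3, U row3=(0, 0, 1, 5)
Step 3: pivot at (2,2) is 4.
  row3 ← row3 − (2)·row2  ⇒  L[3][2]=2, U row3=(0, 0, 0, 3)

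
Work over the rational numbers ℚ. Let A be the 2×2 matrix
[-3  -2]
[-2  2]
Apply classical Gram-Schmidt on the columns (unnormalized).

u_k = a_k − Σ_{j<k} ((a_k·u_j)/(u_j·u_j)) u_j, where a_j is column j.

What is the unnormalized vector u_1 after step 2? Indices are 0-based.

u_1 = (-20/13, 30/13)

Step 1: u_0 = a_0 = (-3, -2).
Step 2: u_1 = a_1 − (2/13)·u_0 = (-20/13, 30/13).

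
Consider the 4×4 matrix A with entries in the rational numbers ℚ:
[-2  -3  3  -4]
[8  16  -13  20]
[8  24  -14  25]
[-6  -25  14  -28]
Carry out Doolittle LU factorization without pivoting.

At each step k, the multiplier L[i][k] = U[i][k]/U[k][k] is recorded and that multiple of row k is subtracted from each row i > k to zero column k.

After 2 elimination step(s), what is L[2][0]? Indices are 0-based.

L[2][0] = -4

k=0: U[0][0]=-2
  eliminate (1,0): mult=-4, new row 1: (0, 4, -1, 4); set L[1][0]=-4
  eliminate (2,0): mult=-4, new row 2: (0, 12, -2, 9); set L[2][0]=-4
  eliminate (3,0): mult=3, new row 3: (0, -16, 5, -16); set L[3][0]=3
k=1: U[1][1]=4
  eliminate (2,1): mult=3, new row 2: (0, 0, 1, -3); set L[2][1]=3
  eliminate (3,1): mult=-4, new row 3: (0, 0, 1, 0); set L[3][1]=-4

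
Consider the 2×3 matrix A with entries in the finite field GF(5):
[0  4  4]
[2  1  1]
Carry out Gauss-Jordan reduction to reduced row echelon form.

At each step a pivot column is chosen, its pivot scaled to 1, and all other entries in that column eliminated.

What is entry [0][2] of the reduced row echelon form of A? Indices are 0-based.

step 1: exchange rows 0,1
step 1: normalize row 0 (÷2) = (1, 3, 3)
step 2: normalize row 1 (÷4) = (0, 1, 1)
  row 0: subtract 3×row1 = (1, 0, 0)

M[0][2] = 0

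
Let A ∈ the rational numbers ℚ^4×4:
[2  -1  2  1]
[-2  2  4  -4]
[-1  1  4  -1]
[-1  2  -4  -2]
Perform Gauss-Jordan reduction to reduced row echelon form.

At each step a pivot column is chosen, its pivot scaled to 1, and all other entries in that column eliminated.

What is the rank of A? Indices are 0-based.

pivot(0,0)=2: scale R0 → (1, -1/2, 1, 1/2)
  clear (1,0): R1 −= (-2)R0 → (0, 1, 6, -3)
  clear (2,0): R2 −= (-1)R0 → (0, 1/2, 5, -1/2)
  clear (3,0): R3 −= (-1)R0 → (0, 3/2, -3, -3/2)
pivot(1,1)=1: scale R1 → (0, 1, 6, -3)
  clear (0,1): R0 −= (-1/2)R1 → (1, 0, 4, -1)
  clear (2,1): R2 −= (1/2)R1 → (0, 0, 2, 1)
  clear (3,1): R3 −= (3/2)R1 → (0, 0, -12, 3)
pivot(2,2)=2: scale R2 → (0, 0, 1, 1/2)
  clear (0,2): R0 −= (4)R2 → (1, 0, 0, -3)
  clear (1,2): R1 −= (6)R2 → (0, 1, 0, -6)
  clear (3,2): R3 −= (-12)R2 → (0, 0, 0, 9)
pivot(3,3)=9: scale R3 → (0, 0, 0, 1)
  clear (0,3): R0 −= (-3)R3 → (1, 0, 0, 0)
  clear (1,3): R1 −= (-6)R3 → (0, 1, 0, 0)
  clear (2,3): R2 −= (1/2)R3 → (0, 0, 1, 0)

rank = 4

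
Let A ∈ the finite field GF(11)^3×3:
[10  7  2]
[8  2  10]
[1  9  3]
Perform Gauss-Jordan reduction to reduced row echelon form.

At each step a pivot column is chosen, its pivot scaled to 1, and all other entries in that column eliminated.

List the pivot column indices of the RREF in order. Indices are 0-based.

pivot columns: 0, 1, 2

pivot(0,0)=10: scale R0 → (1, 4, 9)
  clear (1,0): R1 −= (8)R0 → (0, 3, 4)
  clear (2,0): R2 −= (1)R0 → (0, 5, 5)
pivot(1,1)=3: scale R1 → (0, 1, 5)
  clear (0,1): R0 −= (4)R1 → (1, 0, 0)
  clear (2,1): R2 −= (5)R1 → (0, 0, 2)
pivot(2,2)=2: scale R2 → (0, 0, 1)
  clear (1,2): R1 −= (5)R2 → (0, 1, 0)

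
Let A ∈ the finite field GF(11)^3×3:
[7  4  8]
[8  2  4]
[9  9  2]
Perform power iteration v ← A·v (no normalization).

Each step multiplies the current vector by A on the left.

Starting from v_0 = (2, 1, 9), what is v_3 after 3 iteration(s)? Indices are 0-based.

v_0 = (2, 1, 9).
v_1 = A·v_0 = (2, 10, 1).
v_2 = A·v_1 = (7, 7, 0).
v_3 = A·v_2 = (0, 4, 5).

v_3 = (0, 4, 5)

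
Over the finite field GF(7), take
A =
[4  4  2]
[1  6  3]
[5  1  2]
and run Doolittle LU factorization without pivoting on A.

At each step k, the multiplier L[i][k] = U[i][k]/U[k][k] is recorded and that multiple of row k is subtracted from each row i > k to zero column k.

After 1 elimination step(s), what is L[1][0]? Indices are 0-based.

L[1][0] = 2

Step 1: pivot at (0,0) is 4.
  row1 ← row1 − (2)·row0  ⇒  L[1][0]=2, U row1=(0, 5, 6)
  row2 ← row2 − (3)·row0  ⇒  L[2][0]=3, U row2=(0, 3, 3)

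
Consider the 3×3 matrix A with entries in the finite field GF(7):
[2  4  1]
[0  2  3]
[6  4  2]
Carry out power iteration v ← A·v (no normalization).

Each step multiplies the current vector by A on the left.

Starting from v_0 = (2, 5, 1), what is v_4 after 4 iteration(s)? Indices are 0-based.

v_0 = (2, 5, 1).
v_1 = A·v_0 = (4, 6, 6).
v_2 = A·v_1 = (3, 2, 4).
v_3 = A·v_2 = (4, 2, 6).
v_4 = A·v_3 = (1, 1, 2).

v_4 = (1, 1, 2)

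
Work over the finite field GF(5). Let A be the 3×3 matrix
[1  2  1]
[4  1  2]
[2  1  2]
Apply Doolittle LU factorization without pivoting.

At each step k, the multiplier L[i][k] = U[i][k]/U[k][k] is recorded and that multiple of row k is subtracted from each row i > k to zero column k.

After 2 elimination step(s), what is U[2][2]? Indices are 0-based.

k=0: U[0][0]=1
  eliminate (1,0): mult=4, new row 1: (0, 3, 3); set L[1][0]=4
  eliminate (2,0): mult=2, new row 2: (0, 2, 0); set L[2][0]=2
k=1: U[1][1]=3
  eliminate (2,1): mult=4, new row 2: (0, 0, 3); set L[2][1]=4

U[2][2] = 3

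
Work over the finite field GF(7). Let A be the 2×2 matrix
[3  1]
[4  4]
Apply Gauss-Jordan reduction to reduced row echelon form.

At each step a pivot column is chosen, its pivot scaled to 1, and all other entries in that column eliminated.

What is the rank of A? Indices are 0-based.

[1] R0 /= 3  ⇒  (1, 5)
     R1 -= 4·R0  ⇒  (0, 5)
[2] R1 /= 5  ⇒  (0, 1)
     R0 -= 5·R1  ⇒  (1, 0)

rank = 2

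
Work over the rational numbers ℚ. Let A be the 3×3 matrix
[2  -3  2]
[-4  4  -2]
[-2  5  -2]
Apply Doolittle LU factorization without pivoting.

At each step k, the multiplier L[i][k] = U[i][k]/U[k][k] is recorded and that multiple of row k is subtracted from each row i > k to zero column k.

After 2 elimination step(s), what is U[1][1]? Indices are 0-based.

[col 0] pivot 2
  R1 -= -2*R0 → (0, -2, 2)  (L[1][0] := -2)
  R2 -= -1*R0 → (0, 2, 0)  (L[2][0] := -1)
[col 1] pivot -2
  R2 -= -1*R1 → (0, 0, 2)  (L[2][1] := -1)

U[1][1] = -2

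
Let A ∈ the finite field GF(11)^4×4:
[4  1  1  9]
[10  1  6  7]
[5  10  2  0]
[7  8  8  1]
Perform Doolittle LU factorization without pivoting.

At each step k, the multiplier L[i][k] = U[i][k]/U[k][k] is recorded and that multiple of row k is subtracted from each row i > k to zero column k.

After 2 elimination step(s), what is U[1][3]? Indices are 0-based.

U[1][3] = 1

k=0: U[0][0]=4
  eliminate (1,0): mult=8, new row 1: (0, 4, 9, 1); set L[1][0]=8
  eliminate (2,0): mult=4, new row 2: (0, 6, 9, 8); set L[2][0]=4
  eliminate (3,0): mult=10, new row 3: (0, 9, 9, 10); set L[3][0]=10
k=1: U[1][1]=4
  eliminate (2,1): mult=7, new row 2: (0, 0, 1, 1); set L[2][1]=7
  eliminate (3,1): mult=5, new row 3: (0, 0, 8, 5); set L[3][1]=5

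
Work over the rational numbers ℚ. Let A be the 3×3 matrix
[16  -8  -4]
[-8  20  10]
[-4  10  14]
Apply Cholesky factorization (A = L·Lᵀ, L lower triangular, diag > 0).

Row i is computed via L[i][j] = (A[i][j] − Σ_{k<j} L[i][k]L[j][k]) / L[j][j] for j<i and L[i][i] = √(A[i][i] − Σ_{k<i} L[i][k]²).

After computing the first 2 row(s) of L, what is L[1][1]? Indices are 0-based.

Step 1: L[0][0] = √(16) = 4.
  L[1][0] = (-8) / L[0][0] = -2.
Step 2: L[1][1] = √(16) = 4.

L[1][1] = 4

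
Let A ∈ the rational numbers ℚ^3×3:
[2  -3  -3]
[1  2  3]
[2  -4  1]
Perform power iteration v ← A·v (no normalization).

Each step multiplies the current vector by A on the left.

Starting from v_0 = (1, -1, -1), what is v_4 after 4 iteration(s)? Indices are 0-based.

v_0 = (1, -1, -1).
v_1 = A·v_0 = (8, -4, 5).
v_2 = A·v_1 = (13, 15, 37).
v_3 = A·v_2 = (-130, 154, 3).
v_4 = A·v_3 = (-731, 187, -873).

v_4 = (-731, 187, -873)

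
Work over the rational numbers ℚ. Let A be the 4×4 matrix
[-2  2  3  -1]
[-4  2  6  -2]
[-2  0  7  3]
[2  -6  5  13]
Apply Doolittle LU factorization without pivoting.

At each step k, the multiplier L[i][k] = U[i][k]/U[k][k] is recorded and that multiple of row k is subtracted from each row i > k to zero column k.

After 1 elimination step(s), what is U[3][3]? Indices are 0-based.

U[3][3] = 12

k=0: U[0][0]=-2
  eliminate (1,0): mult=2, new row 1: (0, -2, 0, 0); set L[1][0]=2
  eliminate (2,0): mult=1, new row 2: (0, -2, 4, 4); set L[2][0]=1
  eliminate (3,0): mult=-1, new row 3: (0, -4, 8, 12); set L[3][0]=-1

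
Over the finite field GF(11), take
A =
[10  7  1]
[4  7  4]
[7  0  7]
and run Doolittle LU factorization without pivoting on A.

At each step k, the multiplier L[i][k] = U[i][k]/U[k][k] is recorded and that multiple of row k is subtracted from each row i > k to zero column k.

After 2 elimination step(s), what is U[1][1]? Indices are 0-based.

k=0: U[0][0]=10
  eliminate (1,0): mult=7, new row 1: (0, 2, 8); set L[1][0]=7
  eliminate (2,0): mult=4, new row 2: (0, 5, 3); set L[2][0]=4
k=1: U[1][1]=2
  eliminate (2,1): mult=8, new row 2: (0, 0, 5); set L[2][1]=8

U[1][1] = 2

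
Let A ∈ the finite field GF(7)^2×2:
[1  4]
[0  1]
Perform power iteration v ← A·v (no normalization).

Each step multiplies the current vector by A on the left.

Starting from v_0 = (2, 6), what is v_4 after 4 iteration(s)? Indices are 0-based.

v_4 = (0, 6)

v_0 = (2, 6).
v_1 = A·v_0 = (5, 6).
v_2 = A·v_1 = (1, 6).
v_3 = A·v_2 = (4, 6).
v_4 = A·v_3 = (0, 6).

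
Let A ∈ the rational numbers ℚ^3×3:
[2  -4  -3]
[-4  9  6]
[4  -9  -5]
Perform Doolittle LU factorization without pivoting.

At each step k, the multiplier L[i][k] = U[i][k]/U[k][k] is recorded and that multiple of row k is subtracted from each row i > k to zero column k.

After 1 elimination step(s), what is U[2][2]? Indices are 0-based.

U[2][2] = 1

Step 1: pivot at (0,0) is 2.
  row1 ← row1 − (-2)·row0  ⇒  L[1][0]=-2, U row1=(0, 1, 0)
  row2 ← row2 − (2)·row0  ⇒  L[2][0]=2, U row2=(0, -1, 1)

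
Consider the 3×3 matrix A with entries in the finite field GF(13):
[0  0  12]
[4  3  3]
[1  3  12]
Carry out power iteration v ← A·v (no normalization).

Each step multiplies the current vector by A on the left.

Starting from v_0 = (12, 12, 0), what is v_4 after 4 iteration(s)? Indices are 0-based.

v_0 = (12, 12, 0).
v_1 = A·v_0 = (0, 6, 9).
v_2 = A·v_1 = (4, 6, 9).
v_3 = A·v_2 = (4, 9, 0).
v_4 = A·v_3 = (0, 4, 5).

v_4 = (0, 4, 5)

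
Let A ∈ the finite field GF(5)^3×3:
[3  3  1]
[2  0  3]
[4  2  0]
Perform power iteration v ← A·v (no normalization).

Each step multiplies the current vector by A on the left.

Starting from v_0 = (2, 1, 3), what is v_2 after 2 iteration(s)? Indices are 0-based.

v_2 = (0, 4, 4)

v_0 = (2, 1, 3).
v_1 = A·v_0 = (2, 3, 0).
v_2 = A·v_1 = (0, 4, 4).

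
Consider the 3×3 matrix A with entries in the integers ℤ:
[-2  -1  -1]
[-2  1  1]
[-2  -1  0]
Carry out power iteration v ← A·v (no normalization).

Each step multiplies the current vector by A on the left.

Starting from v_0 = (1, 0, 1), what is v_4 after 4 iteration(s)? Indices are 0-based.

v_0 = (1, 0, 1).
v_1 = A·v_0 = (-3, -1, -2).
v_2 = A·v_1 = (9, 3, 7).
v_3 = A·v_2 = (-28, -8, -21).
v_4 = A·v_3 = (85, 27, 64).

v_4 = (85, 27, 64)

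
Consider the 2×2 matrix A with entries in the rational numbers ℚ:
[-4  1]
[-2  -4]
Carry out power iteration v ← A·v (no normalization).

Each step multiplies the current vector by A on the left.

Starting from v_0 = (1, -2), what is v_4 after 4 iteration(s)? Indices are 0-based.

v_0 = (1, -2).
v_1 = A·v_0 = (-6, 6).
v_2 = A·v_1 = (30, -12).
v_3 = A·v_2 = (-132, -12).
v_4 = A·v_3 = (516, 312).

v_4 = (516, 312)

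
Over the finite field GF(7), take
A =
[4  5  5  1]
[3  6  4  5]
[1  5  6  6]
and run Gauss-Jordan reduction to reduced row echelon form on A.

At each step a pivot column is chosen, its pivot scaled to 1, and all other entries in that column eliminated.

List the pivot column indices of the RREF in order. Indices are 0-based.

pivot(0,0)=4: scale R0 → (1, 3, 3, 2)
  clear (1,0): R1 −= (3)R0 → (0, 4, 2, 6)
  clear (2,0): R2 −= (1)R0 → (0, 2, 3, 4)
pivot(1,1)=4: scale R1 → (0, 1, 4, 5)
  clear (0,1): R0 −= (3)R1 → (1, 0, 5, 1)
  clear (2,1): R2 −= (2)R1 → (0, 0, 2, 1)
pivot(2,2)=2: scale R2 → (0, 0, 1, 4)
  clear (0,2): R0 −= (5)R2 → (1, 0, 0, 2)
  clear (1,2): R1 −= (4)R2 → (0, 1, 0, 3)

pivot columns: 0, 1, 2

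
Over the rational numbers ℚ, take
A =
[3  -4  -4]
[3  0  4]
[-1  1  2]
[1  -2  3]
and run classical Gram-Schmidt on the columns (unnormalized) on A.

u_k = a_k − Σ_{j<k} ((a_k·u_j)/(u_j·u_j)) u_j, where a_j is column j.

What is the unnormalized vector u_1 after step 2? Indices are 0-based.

u_1 = (-7/4, 9/4, 1/4, -5/4)

Step 1: u_0 = a_0 = (3, 3, -1, 1).
Step 2: u_1 = a_1 − (-3/4)·u_0 = (-7/4, 9/4, 1/4, -5/4).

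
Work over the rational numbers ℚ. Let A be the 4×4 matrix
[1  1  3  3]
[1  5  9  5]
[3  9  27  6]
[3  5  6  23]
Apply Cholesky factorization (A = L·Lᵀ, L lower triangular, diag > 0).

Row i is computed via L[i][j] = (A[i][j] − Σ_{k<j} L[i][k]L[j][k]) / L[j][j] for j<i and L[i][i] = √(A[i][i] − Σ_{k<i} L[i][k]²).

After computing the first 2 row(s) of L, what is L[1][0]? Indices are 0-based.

Step 1: L[0][0] = √(1) = 1.
  L[1][0] = (1) / L[0][0] = 1.
Step 2: L[1][1] = √(4) = 2.

L[1][0] = 1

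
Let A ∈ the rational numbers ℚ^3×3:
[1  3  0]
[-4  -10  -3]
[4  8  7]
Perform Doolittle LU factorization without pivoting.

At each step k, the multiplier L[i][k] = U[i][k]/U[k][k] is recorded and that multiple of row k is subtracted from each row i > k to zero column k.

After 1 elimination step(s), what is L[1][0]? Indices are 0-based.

L[1][0] = -4

Step 1: pivot at (0,0) is 1.
  row1 ← row1 − (-4)·row0  ⇒  L[1][0]=-4, U row1=(0, 2, -3)
  row2 ← row2 − (4)·row0  ⇒  L[2][0]=4, U row2=(0, -4, 7)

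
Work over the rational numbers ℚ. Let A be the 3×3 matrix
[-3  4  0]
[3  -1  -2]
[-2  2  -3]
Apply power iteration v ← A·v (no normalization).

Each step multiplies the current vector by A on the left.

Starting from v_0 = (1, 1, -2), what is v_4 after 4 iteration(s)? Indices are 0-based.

v_4 = (745, -367, 578)

v_0 = (1, 1, -2).
v_1 = A·v_0 = (1, 6, 6).
v_2 = A·v_1 = (21, -15, -8).
v_3 = A·v_2 = (-123, 94, -48).
v_4 = A·v_3 = (745, -367, 578).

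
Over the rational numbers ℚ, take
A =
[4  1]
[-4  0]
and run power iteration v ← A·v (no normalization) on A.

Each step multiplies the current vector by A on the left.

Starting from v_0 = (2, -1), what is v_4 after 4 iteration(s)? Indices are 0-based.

v_4 = (128, -208)

v_0 = (2, -1).
v_1 = A·v_0 = (7, -8).
v_2 = A·v_1 = (20, -28).
v_3 = A·v_2 = (52, -80).
v_4 = A·v_3 = (128, -208).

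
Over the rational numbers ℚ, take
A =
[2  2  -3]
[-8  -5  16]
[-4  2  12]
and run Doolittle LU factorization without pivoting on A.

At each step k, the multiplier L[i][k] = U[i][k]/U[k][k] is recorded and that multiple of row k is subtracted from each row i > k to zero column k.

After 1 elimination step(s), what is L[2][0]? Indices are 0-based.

[col 0] pivot 2
  R1 -= -4*R0 → (0, 3, 4)  (L[1][0] := -4)
  R2 -= -2*R0 → (0, 6, 6)  (L[2][0] := -2)

L[2][0] = -2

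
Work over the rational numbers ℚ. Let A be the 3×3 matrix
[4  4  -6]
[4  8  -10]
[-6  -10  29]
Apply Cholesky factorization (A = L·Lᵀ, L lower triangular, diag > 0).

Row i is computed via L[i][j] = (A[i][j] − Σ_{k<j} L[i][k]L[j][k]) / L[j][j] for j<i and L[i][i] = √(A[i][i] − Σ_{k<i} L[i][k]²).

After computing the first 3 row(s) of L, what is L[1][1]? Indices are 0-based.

L[1][1] = 2

Step 1: L[0][0] = √(4) = 2.
  L[1][0] = (4) / L[0][0] = 2.
Step 2: L[1][1] = √(4) = 2.
  L[2][0] = (-6) / L[0][0] = -3.
  L[2][1] = (-4) / L[1][1] = -2.
Step 3: L[2][2] = √(16) = 4.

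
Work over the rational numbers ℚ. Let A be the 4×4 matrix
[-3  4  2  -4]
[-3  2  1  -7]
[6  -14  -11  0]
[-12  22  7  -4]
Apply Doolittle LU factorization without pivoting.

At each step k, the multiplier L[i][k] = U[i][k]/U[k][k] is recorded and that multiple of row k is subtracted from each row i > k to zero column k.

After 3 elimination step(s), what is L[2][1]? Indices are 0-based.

L[2][1] = 3

Step 1: pivot at (0,0) is -3.
  row1 ← row1 − (1)·row0  ⇒  L[1][0]=1, U row1=(0, -2, -1, -3)
  row2 ← row2 − (-2)·row0  ⇒  L[2][0]=-2, U row2=(0, -6, -7, -8)
  row3 ← row3 − (4)·row0  ⇒  L[3][0]=4, U row3=(0, 6, -1, 12)
Step 2: pivot at (1,1) is -2.
  row2 ← row2 − (3)·row1  ⇒  L[2][1]=3, U row2=(0, 0, -4, 1)
  row3 ← row3 − (-3)·row1  ⇒  L[3][1]=-3, U row3=(0, 0, -4, 3)
Step 3: pivot at (2,2) is -4.
  row3 ← row3 − (1)·row2  ⇒  L[3][2]=1, U row3=(0, 0, 0, 2)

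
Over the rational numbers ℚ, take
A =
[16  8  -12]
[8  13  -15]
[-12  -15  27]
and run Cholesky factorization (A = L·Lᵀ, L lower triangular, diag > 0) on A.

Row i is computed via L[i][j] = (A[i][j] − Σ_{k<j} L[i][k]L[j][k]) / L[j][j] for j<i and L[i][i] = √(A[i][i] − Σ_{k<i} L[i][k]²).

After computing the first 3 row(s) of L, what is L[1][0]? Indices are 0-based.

Step 1: L[0][0] = √(16) = 4.
  L[1][0] = (8) / L[0][0] = 2.
Step 2: L[1][1] = √(9) = 3.
  L[2][0] = (-12) / L[0][0] = -3.
  L[2][1] = (-9) / L[1][1] = -3.
Step 3: L[2][2] = √(9) = 3.

L[1][0] = 2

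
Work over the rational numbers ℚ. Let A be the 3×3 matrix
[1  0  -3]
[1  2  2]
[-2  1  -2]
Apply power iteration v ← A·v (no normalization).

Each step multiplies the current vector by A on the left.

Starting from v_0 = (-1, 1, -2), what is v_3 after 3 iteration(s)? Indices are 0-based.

v_0 = (-1, 1, -2).
v_1 = A·v_0 = (5, -3, 7).
v_2 = A·v_1 = (-16, 13, -27).
v_3 = A·v_2 = (65, -44, 99).

v_3 = (65, -44, 99)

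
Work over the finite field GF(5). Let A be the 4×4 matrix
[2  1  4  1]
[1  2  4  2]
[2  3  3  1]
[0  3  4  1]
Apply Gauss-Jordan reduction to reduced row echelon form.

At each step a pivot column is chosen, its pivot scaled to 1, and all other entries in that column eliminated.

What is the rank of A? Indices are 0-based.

rank = 4

[1] R0 /= 2  ⇒  (1, 3, 2, 3)
     R1 -= 1·R0  ⇒  (0, 4, 2, 4)
     R2 -= 2·R0  ⇒  (0, 2, 4, 0)
[2] R1 /= 4  ⇒  (0, 1, 3, 1)
     R0 -= 3·R1  ⇒  (1, 0, 3, 0)
     R2 -= 2·R1  ⇒  (0, 0, 3, 3)
     R3 -= 3·R1  ⇒  (0, 0, 0, 3)
[3] R2 /= 3  ⇒  (0, 0, 1, 1)
     R0 -= 3·R2  ⇒  (1, 0, 0, 2)
     R1 -= 3·R2  ⇒  (0, 1, 0, 3)
[4] R3 /= 3  ⇒  (0, 0, 0, 1)
     R0 -= 2·R3  ⇒  (1, 0, 0, 0)
     R1 -= 3·R3  ⇒  (0, 1, 0, 0)
     R2 -= 1·R3  ⇒  (0, 0, 1, 0)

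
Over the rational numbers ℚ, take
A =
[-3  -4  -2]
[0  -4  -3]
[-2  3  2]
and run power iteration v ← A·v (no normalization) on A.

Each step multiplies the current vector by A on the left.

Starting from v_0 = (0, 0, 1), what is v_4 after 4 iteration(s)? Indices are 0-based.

v_0 = (0, 0, 1).
v_1 = A·v_0 = (-2, -3, 2).
v_2 = A·v_1 = (14, 6, -1).
v_3 = A·v_2 = (-64, -21, -12).
v_4 = A·v_3 = (300, 120, 41).

v_4 = (300, 120, 41)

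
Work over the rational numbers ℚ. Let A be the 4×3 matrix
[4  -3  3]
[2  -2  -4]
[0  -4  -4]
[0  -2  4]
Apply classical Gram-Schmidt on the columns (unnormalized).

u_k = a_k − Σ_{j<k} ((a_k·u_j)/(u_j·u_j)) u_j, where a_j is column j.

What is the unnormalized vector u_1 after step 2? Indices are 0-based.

Step 1: u_0 = a_0 = (4, 2, 0, 0).
Step 2: u_1 = a_1 − (-4/5)·u_0 = (1/5, -2/5, -4, -2).

u_1 = (1/5, -2/5, -4, -2)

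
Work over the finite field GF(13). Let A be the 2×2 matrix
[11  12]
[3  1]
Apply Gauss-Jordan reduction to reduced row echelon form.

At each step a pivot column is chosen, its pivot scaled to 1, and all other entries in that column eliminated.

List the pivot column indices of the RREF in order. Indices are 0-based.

pivot columns: 0, 1

[1] R0 /= 11  ⇒  (1, 7)
     R1 -= 3·R0  ⇒  (0, 6)
[2] R1 /= 6  ⇒  (0, 1)
     R0 -= 7·R1  ⇒  (1, 0)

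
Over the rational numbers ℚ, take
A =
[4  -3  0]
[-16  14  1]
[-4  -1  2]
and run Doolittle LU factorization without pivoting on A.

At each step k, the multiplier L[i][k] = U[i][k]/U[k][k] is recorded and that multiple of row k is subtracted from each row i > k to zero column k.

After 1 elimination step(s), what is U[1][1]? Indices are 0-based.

[col 0] pivot 4
  R1 -= -4*R0 → (0, 2, 1)  (L[1][0] := -4)
  R2 -= -1*R0 → (0, -4, 2)  (L[2][0] := -1)

U[1][1] = 2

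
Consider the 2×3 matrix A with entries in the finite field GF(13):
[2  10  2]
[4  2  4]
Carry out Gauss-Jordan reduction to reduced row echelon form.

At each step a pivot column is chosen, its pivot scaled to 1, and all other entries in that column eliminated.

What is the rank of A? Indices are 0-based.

rank = 2

step 1: normalize row 0 (÷2) = (1, 5, 1)
  row 1: subtract 4×row0 = (0, 8, 0)
step 2: normalize row 1 (÷8) = (0, 1, 0)
  row 0: subtract 5×row1 = (1, 0, 1)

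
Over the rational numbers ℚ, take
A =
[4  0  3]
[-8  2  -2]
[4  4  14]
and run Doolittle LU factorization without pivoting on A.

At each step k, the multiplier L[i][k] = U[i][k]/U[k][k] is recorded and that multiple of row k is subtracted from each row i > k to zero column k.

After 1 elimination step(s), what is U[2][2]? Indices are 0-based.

U[2][2] = 11

Step 1: pivot at (0,0) is 4.
  row1 ← row1 − (-2)·row0  ⇒  L[1][0]=-2, U row1=(0, 2, 4)
  row2 ← row2 − (1)·row0  ⇒  L[2][0]=1, U row2=(0, 4, 11)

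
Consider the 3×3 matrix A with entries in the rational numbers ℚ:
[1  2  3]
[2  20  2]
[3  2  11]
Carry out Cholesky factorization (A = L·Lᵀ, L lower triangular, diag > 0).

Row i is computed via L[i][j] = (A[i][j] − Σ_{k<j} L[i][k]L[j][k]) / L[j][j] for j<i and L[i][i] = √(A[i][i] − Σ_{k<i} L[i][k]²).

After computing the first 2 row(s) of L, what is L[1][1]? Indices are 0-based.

L[1][1] = 4

Step 1: L[0][0] = √(1) = 1.
  L[1][0] = (2) / L[0][0] = 2.
Step 2: L[1][1] = √(16) = 4.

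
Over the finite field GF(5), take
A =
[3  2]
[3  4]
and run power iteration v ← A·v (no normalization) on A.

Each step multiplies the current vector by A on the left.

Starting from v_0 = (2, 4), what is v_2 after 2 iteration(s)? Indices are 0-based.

v_2 = (1, 0)

v_0 = (2, 4).
v_1 = A·v_0 = (4, 2).
v_2 = A·v_1 = (1, 0).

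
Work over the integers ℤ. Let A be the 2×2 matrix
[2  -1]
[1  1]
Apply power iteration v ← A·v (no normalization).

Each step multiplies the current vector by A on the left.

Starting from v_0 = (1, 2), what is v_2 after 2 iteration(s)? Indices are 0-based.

v_0 = (1, 2).
v_1 = A·v_0 = (0, 3).
v_2 = A·v_1 = (-3, 3).

v_2 = (-3, 3)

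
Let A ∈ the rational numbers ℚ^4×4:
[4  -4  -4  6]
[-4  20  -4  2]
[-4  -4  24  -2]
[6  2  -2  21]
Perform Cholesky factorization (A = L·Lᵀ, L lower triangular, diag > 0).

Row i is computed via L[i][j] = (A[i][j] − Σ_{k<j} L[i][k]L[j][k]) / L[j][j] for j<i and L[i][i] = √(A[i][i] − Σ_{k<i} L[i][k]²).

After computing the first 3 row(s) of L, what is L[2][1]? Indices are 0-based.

L[2][1] = -2

Step 1: L[0][0] = √(4) = 2.
  L[1][0] = (-4) / L[0][0] = -2.
Step 2: L[1][1] = √(16) = 4.
  L[2][0] = (-4) / L[0][0] = -2.
  L[2][1] = (-8) / L[1][1] = -2.
Step 3: L[2][2] = √(16) = 4.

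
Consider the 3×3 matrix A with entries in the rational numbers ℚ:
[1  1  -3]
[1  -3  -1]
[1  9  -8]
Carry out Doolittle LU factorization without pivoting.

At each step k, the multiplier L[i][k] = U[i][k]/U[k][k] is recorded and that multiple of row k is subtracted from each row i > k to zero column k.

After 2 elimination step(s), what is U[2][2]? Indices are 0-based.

U[2][2] = -1

k=0: U[0][0]=1
  eliminate (1,0): mult=1, new row 1: (0, -4, 2); set L[1][0]=1
  eliminate (2,0): mult=1, new row 2: (0, 8, -5); set L[2][0]=1
k=1: U[1][1]=-4
  eliminate (2,1): mult=-2, new row 2: (0, 0, -1); set L[2][1]=-2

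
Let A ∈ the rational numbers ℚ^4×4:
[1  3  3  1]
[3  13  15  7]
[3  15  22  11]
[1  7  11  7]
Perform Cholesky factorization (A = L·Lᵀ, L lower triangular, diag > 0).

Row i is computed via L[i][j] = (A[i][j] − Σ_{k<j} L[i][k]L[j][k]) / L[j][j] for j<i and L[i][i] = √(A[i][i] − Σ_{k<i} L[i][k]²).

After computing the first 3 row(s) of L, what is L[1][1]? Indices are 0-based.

L[1][1] = 2

Step 1: L[0][0] = √(1) = 1.
  L[1][0] = (3) / L[0][0] = 3.
Step 2: L[1][1] = √(4) = 2.
  L[2][0] = (3) / L[0][0] = 3.
  L[2][1] = (6) / L[1][1] = 3.
Step 3: L[2][2] = √(4) = 2.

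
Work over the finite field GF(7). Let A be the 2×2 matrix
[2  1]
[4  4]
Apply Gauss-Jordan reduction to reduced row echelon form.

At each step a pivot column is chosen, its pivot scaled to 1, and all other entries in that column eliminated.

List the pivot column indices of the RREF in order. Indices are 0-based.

pivot columns: 0, 1

pivot(0,0)=2: scale R0 → (1, 4)
  clear (1,0): R1 −= (4)R0 → (0, 2)
pivot(1,1)=2: scale R1 → (0, 1)
  clear (0,1): R0 −= (4)R1 → (1, 0)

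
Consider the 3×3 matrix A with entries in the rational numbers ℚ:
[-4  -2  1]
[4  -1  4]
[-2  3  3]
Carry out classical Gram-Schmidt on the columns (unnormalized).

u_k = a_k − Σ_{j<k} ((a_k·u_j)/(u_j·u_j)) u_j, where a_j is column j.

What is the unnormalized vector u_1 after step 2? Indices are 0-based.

Step 1: u_0 = a_0 = (-4, 4, -2).
Step 2: u_1 = a_1 − (-1/18)·u_0 = (-20/9, -7/9, 26/9).

u_1 = (-20/9, -7/9, 26/9)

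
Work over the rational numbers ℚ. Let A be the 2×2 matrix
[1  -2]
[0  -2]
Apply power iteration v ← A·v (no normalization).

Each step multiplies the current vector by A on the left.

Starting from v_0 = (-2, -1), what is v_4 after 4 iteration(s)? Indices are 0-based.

v_4 = (-12, -16)

v_0 = (-2, -1).
v_1 = A·v_0 = (0, 2).
v_2 = A·v_1 = (-4, -4).
v_3 = A·v_2 = (4, 8).
v_4 = A·v_3 = (-12, -16).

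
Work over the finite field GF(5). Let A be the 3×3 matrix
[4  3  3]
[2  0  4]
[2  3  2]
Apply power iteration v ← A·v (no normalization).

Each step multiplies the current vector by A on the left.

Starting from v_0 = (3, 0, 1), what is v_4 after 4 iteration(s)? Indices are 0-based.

v_4 = (4, 4, 3)

v_0 = (3, 0, 1).
v_1 = A·v_0 = (0, 0, 3).
v_2 = A·v_1 = (4, 2, 1).
v_3 = A·v_2 = (0, 2, 1).
v_4 = A·v_3 = (4, 4, 3).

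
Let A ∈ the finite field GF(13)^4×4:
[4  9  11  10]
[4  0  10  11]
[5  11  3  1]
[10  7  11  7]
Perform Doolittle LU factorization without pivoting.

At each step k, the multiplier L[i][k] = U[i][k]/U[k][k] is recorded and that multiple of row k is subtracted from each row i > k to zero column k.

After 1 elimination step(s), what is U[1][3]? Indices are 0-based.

Step 1: pivot at (0,0) is 4.
  row1 ← row1 − (1)·row0  ⇒  L[1][0]=1, U row1=(0, 4, 12, 1)
  row2 ← row2 − (11)·row0  ⇒  L[2][0]=11, U row2=(0, 3, 12, 8)
  row3 ← row3 − (9)·row0  ⇒  L[3][0]=9, U row3=(0, 4, 3, 8)

U[1][3] = 1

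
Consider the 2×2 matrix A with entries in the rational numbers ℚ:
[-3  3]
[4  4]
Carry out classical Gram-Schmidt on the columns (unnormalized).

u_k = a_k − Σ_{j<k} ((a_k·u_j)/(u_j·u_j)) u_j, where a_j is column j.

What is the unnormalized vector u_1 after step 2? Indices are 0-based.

Step 1: u_0 = a_0 = (-3, 4).
Step 2: u_1 = a_1 − (7/25)·u_0 = (96/25, 72/25).

u_1 = (96/25, 72/25)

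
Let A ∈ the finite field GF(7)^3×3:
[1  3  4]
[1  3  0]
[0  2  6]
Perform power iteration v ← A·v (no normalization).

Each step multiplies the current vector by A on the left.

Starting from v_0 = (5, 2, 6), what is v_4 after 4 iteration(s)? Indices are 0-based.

v_4 = (4, 4, 3)

v_0 = (5, 2, 6).
v_1 = A·v_0 = (0, 4, 5).
v_2 = A·v_1 = (4, 5, 3).
v_3 = A·v_2 = (3, 5, 0).
v_4 = A·v_3 = (4, 4, 3).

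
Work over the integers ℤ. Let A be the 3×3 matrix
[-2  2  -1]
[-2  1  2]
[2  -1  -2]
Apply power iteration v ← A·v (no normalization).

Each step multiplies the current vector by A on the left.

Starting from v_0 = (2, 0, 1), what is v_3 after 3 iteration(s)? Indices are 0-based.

v_0 = (2, 0, 1).
v_1 = A·v_0 = (-5, -2, 2).
v_2 = A·v_1 = (4, 12, -12).
v_3 = A·v_2 = (28, -20, 20).

v_3 = (28, -20, 20)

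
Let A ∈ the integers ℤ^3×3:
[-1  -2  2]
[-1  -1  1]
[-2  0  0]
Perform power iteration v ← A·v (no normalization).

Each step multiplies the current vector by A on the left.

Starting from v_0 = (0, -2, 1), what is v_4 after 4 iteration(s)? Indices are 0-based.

v_0 = (0, -2, 1).
v_1 = A·v_0 = (6, 3, 0).
v_2 = A·v_1 = (-12, -9, -12).
v_3 = A·v_2 = (6, 9, 24).
v_4 = A·v_3 = (24, 9, -12).

v_4 = (24, 9, -12)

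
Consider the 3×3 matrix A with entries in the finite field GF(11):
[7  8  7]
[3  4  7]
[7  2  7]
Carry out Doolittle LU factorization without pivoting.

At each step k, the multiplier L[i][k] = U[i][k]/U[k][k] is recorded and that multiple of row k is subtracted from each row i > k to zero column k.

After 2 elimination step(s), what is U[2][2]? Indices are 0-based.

Step 1: pivot at (0,0) is 7.
  row1 ← row1 − (2)·row0  ⇒  L[1][0]=2, U row1=(0, 10, 4)
  row2 ← row2 − (1)·row0  ⇒  L[2][0]=1, U row2=(0, 5, 0)
Step 2: pivot at (1,1) is 10.
  row2 ← row2 − (6)·row1  ⇒  L[2][1]=6, U row2=(0, 0, 9)

U[2][2] = 9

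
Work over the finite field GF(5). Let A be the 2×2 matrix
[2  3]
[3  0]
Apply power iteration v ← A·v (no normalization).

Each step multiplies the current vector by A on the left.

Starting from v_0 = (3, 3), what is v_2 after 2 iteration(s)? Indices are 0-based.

v_2 = (2, 0)

v_0 = (3, 3).
v_1 = A·v_0 = (0, 4).
v_2 = A·v_1 = (2, 0).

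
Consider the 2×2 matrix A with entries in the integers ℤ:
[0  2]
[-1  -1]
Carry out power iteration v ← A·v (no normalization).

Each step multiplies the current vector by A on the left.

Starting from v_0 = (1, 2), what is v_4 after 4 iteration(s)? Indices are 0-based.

v_4 = (14, -5)

v_0 = (1, 2).
v_1 = A·v_0 = (4, -3).
v_2 = A·v_1 = (-6, -1).
v_3 = A·v_2 = (-2, 7).
v_4 = A·v_3 = (14, -5).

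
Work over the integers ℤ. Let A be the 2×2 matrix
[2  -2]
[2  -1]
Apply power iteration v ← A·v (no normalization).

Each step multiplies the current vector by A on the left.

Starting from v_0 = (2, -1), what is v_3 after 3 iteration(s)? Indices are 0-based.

v_3 = (-10, -3)

v_0 = (2, -1).
v_1 = A·v_0 = (6, 5).
v_2 = A·v_1 = (2, 7).
v_3 = A·v_2 = (-10, -3).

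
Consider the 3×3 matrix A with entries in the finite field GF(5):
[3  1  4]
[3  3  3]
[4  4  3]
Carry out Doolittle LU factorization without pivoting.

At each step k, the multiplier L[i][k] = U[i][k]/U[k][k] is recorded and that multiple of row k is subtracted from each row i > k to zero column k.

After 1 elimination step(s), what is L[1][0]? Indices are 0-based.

L[1][0] = 1

Step 1: pivot at (0,0) is 3.
  row1 ← row1 − (1)·row0  ⇒  L[1][0]=1, U row1=(0, 2, 4)
  row2 ← row2 − (3)·row0  ⇒  L[2][0]=3, U row2=(0, 1, 1)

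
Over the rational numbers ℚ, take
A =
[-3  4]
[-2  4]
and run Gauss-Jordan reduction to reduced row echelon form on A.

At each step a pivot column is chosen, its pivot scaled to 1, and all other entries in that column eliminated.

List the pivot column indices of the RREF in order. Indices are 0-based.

pivot columns: 0, 1

[1] R0 /= -3  ⇒  (1, -4/3)
     R1 -= -2·R0  ⇒  (0, 4/3)
[2] R1 /= 4/3  ⇒  (0, 1)
     R0 -= -4/3·R1  ⇒  (1, 0)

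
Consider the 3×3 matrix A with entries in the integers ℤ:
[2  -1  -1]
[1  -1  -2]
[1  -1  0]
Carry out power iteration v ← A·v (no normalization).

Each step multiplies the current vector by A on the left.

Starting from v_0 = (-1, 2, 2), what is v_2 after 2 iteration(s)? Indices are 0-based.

v_2 = (-2, 7, 1)

v_0 = (-1, 2, 2).
v_1 = A·v_0 = (-6, -7, -3).
v_2 = A·v_1 = (-2, 7, 1).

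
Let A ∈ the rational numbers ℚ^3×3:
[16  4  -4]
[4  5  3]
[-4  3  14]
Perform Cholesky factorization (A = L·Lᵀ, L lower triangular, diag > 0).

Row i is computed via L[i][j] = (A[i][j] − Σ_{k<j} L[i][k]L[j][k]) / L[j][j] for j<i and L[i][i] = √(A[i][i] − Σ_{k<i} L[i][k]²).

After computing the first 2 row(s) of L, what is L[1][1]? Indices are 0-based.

Step 1: L[0][0] = √(16) = 4.
  L[1][0] = (4) / L[0][0] = 1.
Step 2: L[1][1] = √(4) = 2.

L[1][1] = 2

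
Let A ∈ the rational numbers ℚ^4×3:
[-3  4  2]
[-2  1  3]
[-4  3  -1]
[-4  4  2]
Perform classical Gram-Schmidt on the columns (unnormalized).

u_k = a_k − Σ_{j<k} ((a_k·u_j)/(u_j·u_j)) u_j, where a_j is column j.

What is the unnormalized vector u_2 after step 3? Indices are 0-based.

u_2 = (10/21, 55/21, -15/7, 10/21)

Step 1: u_0 = a_0 = (-3, -2, -4, -4).
Step 2: u_1 = a_1 − (-14/15)·u_0 = (6/5, -13/15, -11/15, 4/15).
Step 3: u_2 = a_2 − (-16/45)·u_0 − (8/21)·u_1 = (10/21, 55/21, -15/7, 10/21).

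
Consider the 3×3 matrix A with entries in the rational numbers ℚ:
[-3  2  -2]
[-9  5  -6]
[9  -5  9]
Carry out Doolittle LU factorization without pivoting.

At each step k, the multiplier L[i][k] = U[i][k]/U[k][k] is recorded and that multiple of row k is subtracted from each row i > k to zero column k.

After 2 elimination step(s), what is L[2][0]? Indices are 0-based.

L[2][0] = -3

Step 1: pivot at (0,0) is -3.
  row1 ← row1 − (3)·row0  ⇒  L[1][0]=3, U row1=(0, -1, 0)
  row2 ← row2 − (-3)·row0  ⇒  L[2][0]=-3, U row2=(0, 1, 3)
Step 2: pivot at (1,1) is -1.
  row2 ← row2 − (-1)·row1  ⇒  L[2][1]=-1, U row2=(0, 0, 3)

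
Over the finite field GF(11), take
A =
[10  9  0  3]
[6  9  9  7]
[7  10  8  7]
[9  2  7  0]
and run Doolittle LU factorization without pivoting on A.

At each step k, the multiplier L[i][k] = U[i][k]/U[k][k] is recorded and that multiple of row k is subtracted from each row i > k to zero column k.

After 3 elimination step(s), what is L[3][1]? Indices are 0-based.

L[3][1] = 9

Step 1: pivot at (0,0) is 10.
  row1 ← row1 − (5)·row0  ⇒  L[1][0]=5, U row1=(0, 8, 9, 3)
  row2 ← row2 − (4)·row0  ⇒  L[2][0]=4, U row2=(0, 7, 8, 6)
  row3 ← row3 − (2)·row0  ⇒  L[3][0]=2, U row3=(0, 6, 7, 5)
Step 2: pivot at (1,1) is 8.
  row2 ← row2 − (5)·row1  ⇒  L[2][1]=5, U row2=(0, 0, 7, 2)
  row3 ← row3 − (9)·row1  ⇒  L[3][1]=9, U row3=(0, 0, 3, 0)
Step 3: pivot at (2,2) is 7.
  row3 ← row3 − (2)·row2  ⇒  L[3][2]=2, U row3=(0, 0, 0, 7)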